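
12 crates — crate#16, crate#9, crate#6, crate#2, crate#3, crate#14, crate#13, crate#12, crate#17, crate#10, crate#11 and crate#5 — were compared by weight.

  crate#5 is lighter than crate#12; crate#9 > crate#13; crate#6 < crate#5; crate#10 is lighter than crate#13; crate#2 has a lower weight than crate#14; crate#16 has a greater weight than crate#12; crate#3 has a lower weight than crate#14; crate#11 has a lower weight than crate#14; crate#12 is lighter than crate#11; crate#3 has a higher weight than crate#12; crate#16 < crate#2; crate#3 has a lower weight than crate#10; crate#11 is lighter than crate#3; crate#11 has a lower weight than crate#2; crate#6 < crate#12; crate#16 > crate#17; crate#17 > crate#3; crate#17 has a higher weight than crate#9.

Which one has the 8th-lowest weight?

crate#9

Piecing the relations together gives one ordering: crate#6 < crate#5 < crate#12 < crate#11 < crate#3 < crate#10 < crate#13 < crate#9 < crate#17 < crate#16 < crate#2 < crate#14.
The 8th smallest is crate#9.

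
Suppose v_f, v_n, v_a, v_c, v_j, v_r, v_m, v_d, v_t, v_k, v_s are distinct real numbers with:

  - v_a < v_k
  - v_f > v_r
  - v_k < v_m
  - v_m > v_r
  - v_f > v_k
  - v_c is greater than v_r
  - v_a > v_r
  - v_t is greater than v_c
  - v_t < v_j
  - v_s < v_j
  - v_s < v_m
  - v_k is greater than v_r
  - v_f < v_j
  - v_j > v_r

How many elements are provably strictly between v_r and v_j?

5

Chaining upward from v_r reaches: v_a, v_c, v_k, v_t, v_f, v_m.
Chaining downward from v_j reaches: v_a, v_c, v_k, v_t, v_f, v_s.
Strictly between v_r and v_j are those in both lists: v_a, v_c, v_k, v_t, v_f — 5 elements.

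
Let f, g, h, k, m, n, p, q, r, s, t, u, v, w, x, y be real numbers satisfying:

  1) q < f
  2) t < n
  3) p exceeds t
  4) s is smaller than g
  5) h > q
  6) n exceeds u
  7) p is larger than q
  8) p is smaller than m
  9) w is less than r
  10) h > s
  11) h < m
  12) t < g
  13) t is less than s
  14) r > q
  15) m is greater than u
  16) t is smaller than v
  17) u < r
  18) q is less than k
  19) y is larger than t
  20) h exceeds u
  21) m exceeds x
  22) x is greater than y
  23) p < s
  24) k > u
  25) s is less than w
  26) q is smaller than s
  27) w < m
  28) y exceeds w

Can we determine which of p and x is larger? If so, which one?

The relevant relations are p < s; s < w; w < y; y < x.
Chaining these gives p < s < w < y < x.
So x is larger.

x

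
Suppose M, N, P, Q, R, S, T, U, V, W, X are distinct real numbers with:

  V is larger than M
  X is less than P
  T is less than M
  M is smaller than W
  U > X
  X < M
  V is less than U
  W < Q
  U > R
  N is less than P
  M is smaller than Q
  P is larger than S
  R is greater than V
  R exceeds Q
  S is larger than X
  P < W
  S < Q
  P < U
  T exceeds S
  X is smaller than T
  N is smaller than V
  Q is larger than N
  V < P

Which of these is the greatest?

Chaining downward from U: directly below it, X, V, P, R; then S, N, M, Q; then T, W.
That covers every other element, and nothing is given above U, so U is the greatest.

U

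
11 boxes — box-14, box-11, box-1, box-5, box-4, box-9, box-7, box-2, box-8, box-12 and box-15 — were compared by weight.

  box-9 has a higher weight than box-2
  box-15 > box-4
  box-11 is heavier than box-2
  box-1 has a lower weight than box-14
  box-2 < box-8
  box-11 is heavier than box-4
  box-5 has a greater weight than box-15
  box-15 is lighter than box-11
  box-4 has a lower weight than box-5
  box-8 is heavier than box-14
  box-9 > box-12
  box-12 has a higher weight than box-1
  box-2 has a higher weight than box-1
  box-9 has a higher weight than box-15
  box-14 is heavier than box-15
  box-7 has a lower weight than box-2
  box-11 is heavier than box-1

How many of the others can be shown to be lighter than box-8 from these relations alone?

The elements the relations force below box-8 are box-4, box-15, box-1, box-7, box-2, box-14 — no chain reaches any other.
That is 6.

6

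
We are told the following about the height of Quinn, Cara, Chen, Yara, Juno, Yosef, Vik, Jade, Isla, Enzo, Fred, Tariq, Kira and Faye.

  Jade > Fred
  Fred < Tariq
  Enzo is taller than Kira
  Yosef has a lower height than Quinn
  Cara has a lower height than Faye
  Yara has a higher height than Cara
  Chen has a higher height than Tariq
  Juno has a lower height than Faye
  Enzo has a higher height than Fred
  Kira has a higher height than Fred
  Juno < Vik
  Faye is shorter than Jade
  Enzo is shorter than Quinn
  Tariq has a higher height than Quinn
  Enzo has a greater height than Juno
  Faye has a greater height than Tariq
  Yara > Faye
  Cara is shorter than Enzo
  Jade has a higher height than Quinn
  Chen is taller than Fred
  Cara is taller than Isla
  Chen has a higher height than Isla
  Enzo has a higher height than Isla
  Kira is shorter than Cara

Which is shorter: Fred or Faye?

Following the relations from Fred: Fred < Kira < Cara < Enzo < Quinn < Tariq < Faye.
So Fred < Faye; Fred is the shorter of the two.

Fred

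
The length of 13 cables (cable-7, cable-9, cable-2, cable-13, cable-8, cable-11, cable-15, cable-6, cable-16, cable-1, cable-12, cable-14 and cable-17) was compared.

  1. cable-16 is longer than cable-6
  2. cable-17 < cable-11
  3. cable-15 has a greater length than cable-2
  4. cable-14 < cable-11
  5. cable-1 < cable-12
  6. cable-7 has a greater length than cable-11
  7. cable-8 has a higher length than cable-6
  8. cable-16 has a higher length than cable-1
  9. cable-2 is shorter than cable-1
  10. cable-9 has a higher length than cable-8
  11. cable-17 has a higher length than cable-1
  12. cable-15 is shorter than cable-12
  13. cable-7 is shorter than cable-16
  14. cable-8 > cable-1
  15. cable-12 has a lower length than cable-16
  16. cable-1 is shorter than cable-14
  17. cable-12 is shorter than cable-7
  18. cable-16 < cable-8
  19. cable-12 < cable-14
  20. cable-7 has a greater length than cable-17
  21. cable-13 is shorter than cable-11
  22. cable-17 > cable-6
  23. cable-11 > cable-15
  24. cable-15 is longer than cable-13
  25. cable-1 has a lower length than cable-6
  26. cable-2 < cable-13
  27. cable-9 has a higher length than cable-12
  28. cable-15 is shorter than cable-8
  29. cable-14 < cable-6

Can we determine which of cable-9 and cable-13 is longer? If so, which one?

The relevant relations are cable-13 < cable-15; cable-15 < cable-12; cable-12 < cable-14; cable-14 < cable-6; cable-6 < cable-17; cable-17 < cable-11; cable-11 < cable-7; cable-7 < cable-16; cable-16 < cable-8; cable-8 < cable-9.
Together: cable-13 < cable-15 < cable-12 < cable-14 < cable-6 < cable-17 < cable-11 < cable-7 < cable-16 < cable-8 < cable-9.
So cable-9 is longer.

cable-9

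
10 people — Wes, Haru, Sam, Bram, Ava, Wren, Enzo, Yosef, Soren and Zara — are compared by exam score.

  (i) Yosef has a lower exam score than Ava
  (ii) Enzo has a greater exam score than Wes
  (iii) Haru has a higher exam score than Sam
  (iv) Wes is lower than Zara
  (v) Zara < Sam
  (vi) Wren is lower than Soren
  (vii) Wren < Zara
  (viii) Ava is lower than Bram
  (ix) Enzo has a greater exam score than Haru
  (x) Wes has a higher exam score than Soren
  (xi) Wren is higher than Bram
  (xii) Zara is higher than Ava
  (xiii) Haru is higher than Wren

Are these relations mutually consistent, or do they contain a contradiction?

consistent

Every relation is compatible with Yosef < Ava < Bram < Wren < Soren < Wes < Zara < Sam < Haru < Enzo; the set is consistent.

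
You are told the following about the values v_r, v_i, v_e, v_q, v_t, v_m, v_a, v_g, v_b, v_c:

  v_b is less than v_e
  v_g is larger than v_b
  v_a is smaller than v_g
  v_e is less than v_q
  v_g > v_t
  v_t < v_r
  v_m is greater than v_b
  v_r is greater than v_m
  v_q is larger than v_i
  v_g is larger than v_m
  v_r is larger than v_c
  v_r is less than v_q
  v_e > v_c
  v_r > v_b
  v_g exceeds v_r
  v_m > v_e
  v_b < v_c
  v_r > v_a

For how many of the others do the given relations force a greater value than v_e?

Directly above v_e: v_m, v_q.
One step further: v_r, v_g (4 so far).
Nothing else is reachable above v_e; 4 in all.

4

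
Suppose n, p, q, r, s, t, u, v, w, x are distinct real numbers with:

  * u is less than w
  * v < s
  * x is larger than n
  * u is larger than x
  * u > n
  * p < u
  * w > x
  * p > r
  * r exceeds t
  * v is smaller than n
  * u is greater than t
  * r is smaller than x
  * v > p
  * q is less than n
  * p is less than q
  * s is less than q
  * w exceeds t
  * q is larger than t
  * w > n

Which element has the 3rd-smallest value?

p

The consecutive relations fix a unique order: t < r < p < v < s < q < n < x < u < w.
Counting 3 from the smallest end gives p.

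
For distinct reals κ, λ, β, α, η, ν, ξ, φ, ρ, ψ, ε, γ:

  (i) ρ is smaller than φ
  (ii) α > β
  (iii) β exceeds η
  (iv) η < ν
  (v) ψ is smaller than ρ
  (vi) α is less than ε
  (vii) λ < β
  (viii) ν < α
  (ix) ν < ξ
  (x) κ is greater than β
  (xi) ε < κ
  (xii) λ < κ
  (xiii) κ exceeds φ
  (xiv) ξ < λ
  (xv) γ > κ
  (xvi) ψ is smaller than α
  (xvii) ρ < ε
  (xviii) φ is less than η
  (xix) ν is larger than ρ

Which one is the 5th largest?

β

Chaining the given pairs: ψ < ρ < φ < η < ν < ξ < λ < β < α < ε < κ < γ.
The 5th largest is β.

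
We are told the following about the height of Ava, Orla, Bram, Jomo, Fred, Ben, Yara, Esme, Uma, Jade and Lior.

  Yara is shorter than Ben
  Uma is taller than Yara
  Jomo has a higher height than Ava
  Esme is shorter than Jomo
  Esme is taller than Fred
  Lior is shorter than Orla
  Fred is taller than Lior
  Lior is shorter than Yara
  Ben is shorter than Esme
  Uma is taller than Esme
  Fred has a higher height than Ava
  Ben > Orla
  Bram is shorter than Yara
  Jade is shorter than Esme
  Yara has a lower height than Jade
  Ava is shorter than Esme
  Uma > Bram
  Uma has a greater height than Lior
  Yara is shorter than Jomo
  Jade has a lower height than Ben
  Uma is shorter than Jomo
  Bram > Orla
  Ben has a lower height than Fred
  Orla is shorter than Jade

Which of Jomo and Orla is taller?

Jomo

Orla < Bram and Bram < Yara give Orla < Yara.
Then Yara < Jade extends the chain to Jade.
Then Jade < Ben extends the chain to Ben.
Then Ben < Fred extends the chain to Fred.
Then Fred < Esme extends the chain to Esme.
Then Esme < Uma extends the chain to Uma.
With Uma < Jomo: Orla < Bram < Yara < Jade < Ben < Fred < Esme < Uma < Jomo.
So Orla < Jomo; Jomo is the taller of the two.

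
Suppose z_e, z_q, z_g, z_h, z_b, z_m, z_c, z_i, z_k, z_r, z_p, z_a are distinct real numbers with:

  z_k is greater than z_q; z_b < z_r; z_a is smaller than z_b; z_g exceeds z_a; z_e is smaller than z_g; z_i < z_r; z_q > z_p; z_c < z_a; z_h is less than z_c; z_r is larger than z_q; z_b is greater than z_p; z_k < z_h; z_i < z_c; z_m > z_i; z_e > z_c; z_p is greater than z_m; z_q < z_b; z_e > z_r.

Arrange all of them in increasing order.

The consecutive links are each given: z_i < z_m; z_m < z_p; z_p < z_q; z_q < z_k; z_k < z_h; z_h < z_c; z_c < z_a; z_a < z_b; z_b < z_r; z_r < z_e; z_e < z_g.

z_i < z_m < z_p < z_q < z_k < z_h < z_c < z_a < z_b < z_r < z_e < z_g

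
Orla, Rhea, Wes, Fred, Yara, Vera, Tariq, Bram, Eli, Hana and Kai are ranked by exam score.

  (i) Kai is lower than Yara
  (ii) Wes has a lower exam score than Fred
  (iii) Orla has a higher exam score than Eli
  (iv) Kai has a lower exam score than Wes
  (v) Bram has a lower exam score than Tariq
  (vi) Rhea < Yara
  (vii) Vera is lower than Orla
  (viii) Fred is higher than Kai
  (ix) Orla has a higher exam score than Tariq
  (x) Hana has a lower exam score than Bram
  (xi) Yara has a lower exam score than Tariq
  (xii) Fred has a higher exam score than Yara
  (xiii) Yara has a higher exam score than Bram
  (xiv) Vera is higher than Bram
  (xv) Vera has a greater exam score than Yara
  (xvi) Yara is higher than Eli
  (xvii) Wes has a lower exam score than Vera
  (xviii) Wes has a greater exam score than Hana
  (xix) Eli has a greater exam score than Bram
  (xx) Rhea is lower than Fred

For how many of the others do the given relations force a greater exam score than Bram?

6

The elements the relations force above Bram are Eli, Yara, Vera, Tariq, Orla, Fred — no chain reaches any other.
That is 6.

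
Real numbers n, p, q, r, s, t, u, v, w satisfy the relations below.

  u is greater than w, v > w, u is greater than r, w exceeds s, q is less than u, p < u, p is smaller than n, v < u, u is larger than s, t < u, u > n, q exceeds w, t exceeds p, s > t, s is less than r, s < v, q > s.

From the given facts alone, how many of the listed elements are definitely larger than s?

The elements the relations force above s are w, q, r, v, u — no chain reaches any other.
That is 5.

5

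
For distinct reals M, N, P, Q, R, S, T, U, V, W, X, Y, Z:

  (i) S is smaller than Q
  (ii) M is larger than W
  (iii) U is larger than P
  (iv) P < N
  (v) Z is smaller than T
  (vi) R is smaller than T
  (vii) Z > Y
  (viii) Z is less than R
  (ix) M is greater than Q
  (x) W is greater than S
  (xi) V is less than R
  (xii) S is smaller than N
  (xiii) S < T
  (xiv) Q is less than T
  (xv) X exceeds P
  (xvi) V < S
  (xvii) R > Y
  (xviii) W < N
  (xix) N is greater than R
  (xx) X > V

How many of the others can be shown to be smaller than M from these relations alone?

From M the given relations immediately reach W, Q.
From those, S — 3 in total.
From those, V — 4 in total.
No other element is forced below M by the given relations, so the count is 4.

4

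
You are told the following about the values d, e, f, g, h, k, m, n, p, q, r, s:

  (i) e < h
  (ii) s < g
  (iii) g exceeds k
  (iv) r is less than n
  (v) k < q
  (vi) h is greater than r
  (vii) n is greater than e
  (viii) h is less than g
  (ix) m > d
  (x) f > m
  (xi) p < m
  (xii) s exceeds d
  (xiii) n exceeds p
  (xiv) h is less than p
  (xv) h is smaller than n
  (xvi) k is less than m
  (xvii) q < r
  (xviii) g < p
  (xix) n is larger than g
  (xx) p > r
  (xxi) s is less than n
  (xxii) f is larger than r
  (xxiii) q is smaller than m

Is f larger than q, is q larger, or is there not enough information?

f

Chaining the given relations: q < r < h < g < p < m < f.
So f is larger.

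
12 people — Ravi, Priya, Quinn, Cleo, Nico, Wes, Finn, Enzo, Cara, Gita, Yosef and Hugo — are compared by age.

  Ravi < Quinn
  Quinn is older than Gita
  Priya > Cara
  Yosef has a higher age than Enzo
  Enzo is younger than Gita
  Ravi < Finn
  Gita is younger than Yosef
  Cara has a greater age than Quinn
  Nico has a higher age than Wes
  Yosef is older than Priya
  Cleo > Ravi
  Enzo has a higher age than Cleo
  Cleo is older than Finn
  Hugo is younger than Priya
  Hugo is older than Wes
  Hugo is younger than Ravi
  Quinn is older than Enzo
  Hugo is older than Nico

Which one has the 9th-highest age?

The consecutive relations fix a unique order: Wes < Nico < Hugo < Ravi < Finn < Cleo < Enzo < Gita < Quinn < Cara < Priya < Yosef.
Counting 9 from the largest end gives Ravi.

Ravi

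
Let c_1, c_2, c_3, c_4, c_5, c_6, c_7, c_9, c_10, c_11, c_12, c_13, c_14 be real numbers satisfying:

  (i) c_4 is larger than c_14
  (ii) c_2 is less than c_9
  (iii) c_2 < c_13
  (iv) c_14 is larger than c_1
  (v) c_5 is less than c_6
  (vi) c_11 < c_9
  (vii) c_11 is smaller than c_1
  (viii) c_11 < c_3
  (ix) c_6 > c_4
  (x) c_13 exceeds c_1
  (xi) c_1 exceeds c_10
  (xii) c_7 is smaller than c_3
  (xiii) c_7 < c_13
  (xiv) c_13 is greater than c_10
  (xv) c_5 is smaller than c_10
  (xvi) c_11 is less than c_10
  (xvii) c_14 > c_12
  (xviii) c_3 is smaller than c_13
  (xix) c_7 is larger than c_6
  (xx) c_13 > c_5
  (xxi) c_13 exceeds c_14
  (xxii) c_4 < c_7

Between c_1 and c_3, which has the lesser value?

c_1 < c_14 and c_14 < c_4 give c_1 < c_4.
With c_4 < c_6: c_1 < c_14 < c_4 < c_6.
With c_6 < c_7: c_1 < c_14 < c_4 < c_6 < c_7.
With c_7 < c_3: c_1 < c_14 < c_4 < c_6 < c_7 < c_3.
So c_1 < c_3; c_1 is the smaller of the two.

c_1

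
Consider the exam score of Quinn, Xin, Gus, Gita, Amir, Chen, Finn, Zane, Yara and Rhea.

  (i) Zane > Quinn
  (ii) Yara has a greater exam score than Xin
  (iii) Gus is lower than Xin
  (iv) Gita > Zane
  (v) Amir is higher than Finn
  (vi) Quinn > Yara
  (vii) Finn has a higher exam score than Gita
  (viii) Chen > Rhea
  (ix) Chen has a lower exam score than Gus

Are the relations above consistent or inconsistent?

consistent

Every relation is compatible with Rhea < Chen < Gus < Xin < Yara < Quinn < Zane < Gita < Finn < Amir; the set is consistent.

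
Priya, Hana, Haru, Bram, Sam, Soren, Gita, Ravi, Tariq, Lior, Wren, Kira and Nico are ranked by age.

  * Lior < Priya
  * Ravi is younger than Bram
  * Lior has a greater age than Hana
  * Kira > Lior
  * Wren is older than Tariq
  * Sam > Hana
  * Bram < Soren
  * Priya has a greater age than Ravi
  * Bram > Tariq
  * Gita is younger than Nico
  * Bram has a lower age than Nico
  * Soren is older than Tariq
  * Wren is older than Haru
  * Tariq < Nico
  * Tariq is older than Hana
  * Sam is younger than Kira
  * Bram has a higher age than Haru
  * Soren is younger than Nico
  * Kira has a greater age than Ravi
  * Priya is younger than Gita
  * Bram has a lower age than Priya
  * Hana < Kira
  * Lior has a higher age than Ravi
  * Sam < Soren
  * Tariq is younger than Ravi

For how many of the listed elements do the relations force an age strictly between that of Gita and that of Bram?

1

The relations place Bram below Gita. An element lies strictly between them when it is forced above Bram and also forced below Gita.
Above Bram: {Priya, Soren, Nico}. Below Gita: {Hana, Haru, Tariq, Ravi, Lior, Priya}.
Intersection: {Priya} — 1.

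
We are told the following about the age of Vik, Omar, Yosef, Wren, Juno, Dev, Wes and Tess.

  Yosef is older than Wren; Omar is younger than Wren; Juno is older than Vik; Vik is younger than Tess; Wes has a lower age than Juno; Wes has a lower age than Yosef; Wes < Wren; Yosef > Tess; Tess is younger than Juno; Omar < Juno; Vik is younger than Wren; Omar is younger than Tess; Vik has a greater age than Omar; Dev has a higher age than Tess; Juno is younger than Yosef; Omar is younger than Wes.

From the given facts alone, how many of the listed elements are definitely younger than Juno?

The elements the relations force below Juno are Omar, Vik, Wes, Tess — no chain reaches any other.
That is 4.

4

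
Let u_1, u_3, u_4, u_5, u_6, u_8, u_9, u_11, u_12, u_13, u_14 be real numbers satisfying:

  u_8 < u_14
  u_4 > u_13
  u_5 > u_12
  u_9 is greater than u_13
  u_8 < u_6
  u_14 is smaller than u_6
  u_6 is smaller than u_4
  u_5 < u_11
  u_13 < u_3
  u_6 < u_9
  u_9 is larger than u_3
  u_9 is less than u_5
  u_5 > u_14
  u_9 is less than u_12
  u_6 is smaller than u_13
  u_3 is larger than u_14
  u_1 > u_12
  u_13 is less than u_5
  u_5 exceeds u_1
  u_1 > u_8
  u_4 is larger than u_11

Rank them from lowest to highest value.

The consecutive links are each given: u_8 < u_14; u_14 < u_6; u_6 < u_13; u_13 < u_3; u_3 < u_9; u_9 < u_12; u_12 < u_1; u_1 < u_5; u_5 < u_11; u_11 < u_4.

u_8 < u_14 < u_6 < u_13 < u_3 < u_9 < u_12 < u_1 < u_5 < u_11 < u_4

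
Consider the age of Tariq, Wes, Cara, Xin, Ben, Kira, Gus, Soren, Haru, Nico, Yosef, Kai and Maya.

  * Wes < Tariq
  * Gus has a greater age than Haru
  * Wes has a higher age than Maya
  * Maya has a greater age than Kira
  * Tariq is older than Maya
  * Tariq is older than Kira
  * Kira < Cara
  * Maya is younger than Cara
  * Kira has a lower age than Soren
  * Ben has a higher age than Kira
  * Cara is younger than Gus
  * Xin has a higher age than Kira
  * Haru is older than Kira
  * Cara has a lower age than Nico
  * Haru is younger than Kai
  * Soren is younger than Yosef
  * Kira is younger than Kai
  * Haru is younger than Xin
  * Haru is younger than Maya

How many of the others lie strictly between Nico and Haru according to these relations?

Chaining upward from Haru reaches: Maya, Cara, Kai, Wes, Tariq, Gus, Xin.
Chaining downward from Nico reaches: Kira, Maya, Cara.
Strictly between Haru and Nico are those in both lists: Maya, Cara — 2 elements.

2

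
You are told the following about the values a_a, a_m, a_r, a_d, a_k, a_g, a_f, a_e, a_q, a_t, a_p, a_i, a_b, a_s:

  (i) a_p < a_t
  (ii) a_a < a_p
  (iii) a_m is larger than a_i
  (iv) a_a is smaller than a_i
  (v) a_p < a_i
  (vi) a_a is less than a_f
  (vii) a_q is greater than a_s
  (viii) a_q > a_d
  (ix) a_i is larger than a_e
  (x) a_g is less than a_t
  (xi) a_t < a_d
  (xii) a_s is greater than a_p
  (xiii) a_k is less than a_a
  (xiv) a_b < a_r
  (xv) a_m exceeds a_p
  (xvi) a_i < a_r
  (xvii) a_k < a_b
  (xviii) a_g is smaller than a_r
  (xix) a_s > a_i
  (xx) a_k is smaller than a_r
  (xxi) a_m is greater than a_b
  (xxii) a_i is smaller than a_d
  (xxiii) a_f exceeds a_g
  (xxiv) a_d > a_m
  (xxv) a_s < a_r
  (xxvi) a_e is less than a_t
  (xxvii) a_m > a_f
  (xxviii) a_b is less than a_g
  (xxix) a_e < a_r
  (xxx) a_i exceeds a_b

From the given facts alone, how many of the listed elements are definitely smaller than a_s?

6

The elements the relations force below a_s are a_k, a_e, a_a, a_b, a_p, a_i — no chain reaches any other.
That is 6.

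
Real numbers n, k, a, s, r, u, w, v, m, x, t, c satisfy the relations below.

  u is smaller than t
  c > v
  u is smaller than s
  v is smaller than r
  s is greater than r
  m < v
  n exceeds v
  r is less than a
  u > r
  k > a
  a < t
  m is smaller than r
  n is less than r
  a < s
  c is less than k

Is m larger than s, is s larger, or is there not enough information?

Following the relations from m: m < v < r < u < s.
So s is larger.

s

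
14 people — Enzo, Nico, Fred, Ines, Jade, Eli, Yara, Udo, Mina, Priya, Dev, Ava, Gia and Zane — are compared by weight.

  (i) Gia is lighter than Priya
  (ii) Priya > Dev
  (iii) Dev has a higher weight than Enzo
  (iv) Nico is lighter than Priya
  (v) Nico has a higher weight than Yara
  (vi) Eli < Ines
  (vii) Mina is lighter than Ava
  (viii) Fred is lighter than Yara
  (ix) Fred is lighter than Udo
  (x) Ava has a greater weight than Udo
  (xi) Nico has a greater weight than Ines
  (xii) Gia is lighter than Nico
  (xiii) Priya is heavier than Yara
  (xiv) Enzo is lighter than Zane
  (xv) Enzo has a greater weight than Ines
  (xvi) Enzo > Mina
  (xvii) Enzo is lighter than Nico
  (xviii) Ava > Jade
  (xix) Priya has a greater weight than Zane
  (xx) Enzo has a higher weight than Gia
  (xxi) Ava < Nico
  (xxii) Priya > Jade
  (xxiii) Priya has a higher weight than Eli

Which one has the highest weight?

Priya

Chaining downward from Priya: directly below it, Gia, Eli, Jade, Yara, Nico, Zane, Dev; then Fred, Ines, Enzo, Ava; then Udo, Mina.
That covers every other element, and nothing is given above Priya, so Priya is the highest weight.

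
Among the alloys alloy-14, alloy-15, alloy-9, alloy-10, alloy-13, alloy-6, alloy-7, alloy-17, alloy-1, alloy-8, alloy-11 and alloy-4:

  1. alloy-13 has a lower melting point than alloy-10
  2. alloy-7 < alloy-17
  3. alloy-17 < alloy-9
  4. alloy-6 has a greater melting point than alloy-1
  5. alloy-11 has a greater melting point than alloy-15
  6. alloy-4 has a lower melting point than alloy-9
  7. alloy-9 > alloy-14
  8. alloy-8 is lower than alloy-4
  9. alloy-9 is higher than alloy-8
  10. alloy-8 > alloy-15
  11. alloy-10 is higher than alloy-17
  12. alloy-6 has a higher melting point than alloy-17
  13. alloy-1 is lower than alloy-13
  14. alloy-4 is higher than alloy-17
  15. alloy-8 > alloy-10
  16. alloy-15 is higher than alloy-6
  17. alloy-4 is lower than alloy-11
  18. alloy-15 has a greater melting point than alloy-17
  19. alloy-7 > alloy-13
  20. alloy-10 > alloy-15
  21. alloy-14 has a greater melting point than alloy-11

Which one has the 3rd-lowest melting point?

The consecutive relations fix a unique order: alloy-1 < alloy-13 < alloy-7 < alloy-17 < alloy-6 < alloy-15 < alloy-10 < alloy-8 < alloy-4 < alloy-11 < alloy-14 < alloy-9.
The 3rd smallest is alloy-7.

alloy-7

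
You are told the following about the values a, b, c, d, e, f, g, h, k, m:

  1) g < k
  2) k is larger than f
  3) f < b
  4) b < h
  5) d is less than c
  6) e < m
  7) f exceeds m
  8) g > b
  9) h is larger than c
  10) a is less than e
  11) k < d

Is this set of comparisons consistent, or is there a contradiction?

consistent

Every relation is compatible with a < e < m < f < b < g < k < d < c < h; the set is consistent.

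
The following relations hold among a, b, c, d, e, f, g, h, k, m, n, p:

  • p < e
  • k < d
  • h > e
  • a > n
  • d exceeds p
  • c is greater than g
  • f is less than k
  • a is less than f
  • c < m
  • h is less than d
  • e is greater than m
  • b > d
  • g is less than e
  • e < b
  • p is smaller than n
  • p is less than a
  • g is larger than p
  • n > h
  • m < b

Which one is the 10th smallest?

Chaining the given pairs: p < g < c < m < e < h < n < a < f < k < d < b.
The 10th smallest is k.

k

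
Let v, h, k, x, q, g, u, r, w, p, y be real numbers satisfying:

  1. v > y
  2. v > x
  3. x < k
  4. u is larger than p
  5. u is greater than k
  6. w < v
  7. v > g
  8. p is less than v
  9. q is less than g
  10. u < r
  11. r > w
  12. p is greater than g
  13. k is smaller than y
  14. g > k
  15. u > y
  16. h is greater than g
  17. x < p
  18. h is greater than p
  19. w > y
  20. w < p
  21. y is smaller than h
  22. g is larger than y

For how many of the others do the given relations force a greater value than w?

5

The elements the relations force above w are p, u, h, v, r — no chain reaches any other.
That is 5.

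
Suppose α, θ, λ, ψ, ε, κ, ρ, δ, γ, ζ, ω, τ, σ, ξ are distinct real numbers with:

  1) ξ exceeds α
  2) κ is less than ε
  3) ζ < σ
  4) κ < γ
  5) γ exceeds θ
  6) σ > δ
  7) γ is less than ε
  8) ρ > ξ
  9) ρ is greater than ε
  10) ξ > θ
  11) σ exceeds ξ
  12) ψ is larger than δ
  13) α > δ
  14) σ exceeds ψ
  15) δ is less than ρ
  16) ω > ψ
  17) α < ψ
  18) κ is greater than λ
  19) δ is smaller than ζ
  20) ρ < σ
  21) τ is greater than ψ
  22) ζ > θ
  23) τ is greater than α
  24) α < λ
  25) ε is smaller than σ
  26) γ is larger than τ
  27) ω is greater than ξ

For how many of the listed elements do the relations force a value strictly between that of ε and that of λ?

2

The relations place λ below ε. An element lies strictly between them when it is forced above λ and also forced below ε.
Above λ: {κ, γ, ρ, σ}. Below ε: {δ, θ, α, ψ, τ, κ, γ}.
Intersection: {κ, γ} — 2.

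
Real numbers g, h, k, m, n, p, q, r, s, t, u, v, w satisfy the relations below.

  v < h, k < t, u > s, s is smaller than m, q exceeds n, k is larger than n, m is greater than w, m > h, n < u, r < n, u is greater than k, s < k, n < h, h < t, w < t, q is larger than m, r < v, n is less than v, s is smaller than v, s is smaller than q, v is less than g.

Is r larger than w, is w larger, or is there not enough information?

Following every chain through r: above r we get n, k, u, v, g, h, t, m, q.
w is not reached, and no chain runs the other way from w to r.
So the given relations leave the order of r and w undetermined.

undetermined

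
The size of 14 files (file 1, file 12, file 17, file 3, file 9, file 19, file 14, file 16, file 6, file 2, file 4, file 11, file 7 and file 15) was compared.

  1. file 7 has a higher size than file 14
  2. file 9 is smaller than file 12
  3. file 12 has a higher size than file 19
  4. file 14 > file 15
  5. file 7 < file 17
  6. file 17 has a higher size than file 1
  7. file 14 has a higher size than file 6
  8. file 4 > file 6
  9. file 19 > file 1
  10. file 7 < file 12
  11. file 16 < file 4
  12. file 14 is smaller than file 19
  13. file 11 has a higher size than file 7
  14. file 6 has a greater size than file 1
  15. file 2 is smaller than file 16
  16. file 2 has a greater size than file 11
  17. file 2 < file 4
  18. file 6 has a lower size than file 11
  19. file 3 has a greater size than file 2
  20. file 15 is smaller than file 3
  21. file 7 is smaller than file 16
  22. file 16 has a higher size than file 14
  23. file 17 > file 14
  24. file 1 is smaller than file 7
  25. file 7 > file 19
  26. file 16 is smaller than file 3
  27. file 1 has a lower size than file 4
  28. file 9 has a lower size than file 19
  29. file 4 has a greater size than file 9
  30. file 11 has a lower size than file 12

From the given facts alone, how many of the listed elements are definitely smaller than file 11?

The elements the relations force below file 11 are file 1, file 9, file 6, file 15, file 14, file 19, file 7 — no chain reaches any other.
That is 7.

7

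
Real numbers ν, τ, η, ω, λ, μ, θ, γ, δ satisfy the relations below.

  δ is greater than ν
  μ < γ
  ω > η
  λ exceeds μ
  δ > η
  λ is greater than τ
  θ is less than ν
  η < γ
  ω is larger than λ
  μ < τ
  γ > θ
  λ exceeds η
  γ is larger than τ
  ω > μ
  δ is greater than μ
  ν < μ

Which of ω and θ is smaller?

θ

θ < ν and ν < μ give θ < μ.
Then μ < τ extends the chain to τ.
Then τ < λ extends the chain to λ.
With λ < ω: θ < ν < μ < τ < λ < ω.
So θ < ω; θ is the smaller of the two.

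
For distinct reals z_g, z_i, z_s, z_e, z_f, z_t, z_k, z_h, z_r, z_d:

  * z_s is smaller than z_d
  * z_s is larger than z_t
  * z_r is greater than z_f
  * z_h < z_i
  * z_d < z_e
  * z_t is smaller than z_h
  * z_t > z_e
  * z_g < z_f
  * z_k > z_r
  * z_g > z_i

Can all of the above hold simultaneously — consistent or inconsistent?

inconsistent

Chaining the given relations yields z_s < z_d < z_e < z_t, so z_s < z_t. But one relation states z_t < z_s. These cannot both hold.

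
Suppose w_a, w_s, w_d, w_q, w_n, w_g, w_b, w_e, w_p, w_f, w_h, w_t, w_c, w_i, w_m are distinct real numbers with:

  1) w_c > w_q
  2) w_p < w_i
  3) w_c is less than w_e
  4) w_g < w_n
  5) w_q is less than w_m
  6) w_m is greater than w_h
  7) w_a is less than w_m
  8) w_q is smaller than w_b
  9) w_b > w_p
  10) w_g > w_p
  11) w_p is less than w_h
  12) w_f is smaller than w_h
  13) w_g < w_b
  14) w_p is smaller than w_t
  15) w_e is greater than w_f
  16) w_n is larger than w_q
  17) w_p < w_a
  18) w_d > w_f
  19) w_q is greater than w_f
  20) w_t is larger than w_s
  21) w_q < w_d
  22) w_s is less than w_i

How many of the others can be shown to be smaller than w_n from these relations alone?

4

Directly below w_n: w_q, w_g.
One step further: w_f, w_p (4 so far).
Nothing else is reachable below w_n; 4 in all.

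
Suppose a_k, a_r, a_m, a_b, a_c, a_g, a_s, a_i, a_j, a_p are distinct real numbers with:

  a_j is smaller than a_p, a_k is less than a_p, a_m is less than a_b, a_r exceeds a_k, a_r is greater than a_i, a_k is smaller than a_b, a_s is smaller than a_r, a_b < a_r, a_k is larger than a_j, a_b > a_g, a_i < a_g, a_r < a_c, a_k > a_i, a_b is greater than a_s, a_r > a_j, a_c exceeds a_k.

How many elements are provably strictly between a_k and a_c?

The relations place a_k below a_c. An element lies strictly between them when it is forced above a_k and also forced below a_c.
Above a_k: {a_p, a_b, a_r}. Below a_c: {a_i, a_j, a_m, a_s, a_g, a_b, a_r}.
Intersection: {a_b, a_r} — 2.

2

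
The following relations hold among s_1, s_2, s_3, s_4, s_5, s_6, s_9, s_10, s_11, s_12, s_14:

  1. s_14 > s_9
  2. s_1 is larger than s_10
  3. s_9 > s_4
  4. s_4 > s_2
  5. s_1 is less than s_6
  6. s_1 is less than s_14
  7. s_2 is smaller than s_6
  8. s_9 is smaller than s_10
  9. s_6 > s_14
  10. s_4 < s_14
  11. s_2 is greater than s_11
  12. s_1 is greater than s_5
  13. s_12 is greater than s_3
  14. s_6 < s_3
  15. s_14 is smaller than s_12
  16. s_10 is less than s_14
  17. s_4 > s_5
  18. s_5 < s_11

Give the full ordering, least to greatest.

s_5 < s_11 < s_2 < s_4 < s_9 < s_10 < s_1 < s_14 < s_6 < s_3 < s_12

The consecutive links are each given: s_5 < s_11; s_11 < s_2; s_2 < s_4; s_4 < s_9; s_9 < s_10; s_10 < s_1; s_1 < s_14; s_14 < s_6; s_6 < s_3; s_3 < s_12.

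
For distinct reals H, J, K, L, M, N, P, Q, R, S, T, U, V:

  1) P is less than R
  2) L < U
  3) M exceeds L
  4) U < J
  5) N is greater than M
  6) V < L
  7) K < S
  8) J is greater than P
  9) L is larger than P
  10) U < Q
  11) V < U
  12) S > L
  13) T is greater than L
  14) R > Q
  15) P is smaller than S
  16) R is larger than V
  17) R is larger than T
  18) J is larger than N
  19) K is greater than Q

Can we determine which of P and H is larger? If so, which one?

Following every chain through P: above P we get L, M, U, Q, N, T, K, R, J, S.
H is not reached, and no chain runs the other way from H to P.
So the given relations leave the order of P and H undetermined.

undetermined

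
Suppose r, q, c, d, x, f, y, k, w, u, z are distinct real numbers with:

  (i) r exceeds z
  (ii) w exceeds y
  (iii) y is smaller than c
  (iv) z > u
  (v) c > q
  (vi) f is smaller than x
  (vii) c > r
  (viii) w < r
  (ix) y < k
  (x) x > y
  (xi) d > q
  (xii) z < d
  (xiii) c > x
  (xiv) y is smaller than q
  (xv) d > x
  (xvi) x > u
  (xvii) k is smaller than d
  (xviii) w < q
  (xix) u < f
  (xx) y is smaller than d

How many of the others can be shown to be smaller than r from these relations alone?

4

The elements the relations force below r are u, y, w, z — no chain reaches any other.
That is 4.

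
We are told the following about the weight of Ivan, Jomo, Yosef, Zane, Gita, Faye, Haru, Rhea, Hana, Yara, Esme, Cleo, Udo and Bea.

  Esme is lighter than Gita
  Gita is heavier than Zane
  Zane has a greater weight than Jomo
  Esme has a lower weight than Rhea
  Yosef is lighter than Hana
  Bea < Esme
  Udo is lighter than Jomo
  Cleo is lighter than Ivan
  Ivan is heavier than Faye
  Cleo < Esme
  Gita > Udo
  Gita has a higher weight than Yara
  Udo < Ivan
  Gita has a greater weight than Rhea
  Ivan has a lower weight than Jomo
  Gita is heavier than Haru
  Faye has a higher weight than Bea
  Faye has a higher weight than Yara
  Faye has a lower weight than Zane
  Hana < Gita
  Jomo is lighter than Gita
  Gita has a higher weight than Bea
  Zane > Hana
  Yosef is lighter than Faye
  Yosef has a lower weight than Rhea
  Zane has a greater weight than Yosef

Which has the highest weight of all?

Gita

Chaining downward from Gita: directly below it, Bea, Yara, Esme, Udo, Haru, Rhea, Hana, Jomo, Zane; then Yosef, Cleo, Faye, Ivan.
That covers every other element, and nothing is given above Gita, so Gita is the highest weight.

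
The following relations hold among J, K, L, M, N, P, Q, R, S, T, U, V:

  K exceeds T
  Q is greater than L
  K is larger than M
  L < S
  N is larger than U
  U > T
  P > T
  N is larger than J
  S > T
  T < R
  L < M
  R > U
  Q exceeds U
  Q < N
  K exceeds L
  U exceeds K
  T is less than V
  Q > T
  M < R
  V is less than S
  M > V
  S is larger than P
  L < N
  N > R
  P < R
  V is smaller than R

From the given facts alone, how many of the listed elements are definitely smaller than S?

4

Directly below S: L, T, V, P.
Nothing else is reachable below S; 4 in all.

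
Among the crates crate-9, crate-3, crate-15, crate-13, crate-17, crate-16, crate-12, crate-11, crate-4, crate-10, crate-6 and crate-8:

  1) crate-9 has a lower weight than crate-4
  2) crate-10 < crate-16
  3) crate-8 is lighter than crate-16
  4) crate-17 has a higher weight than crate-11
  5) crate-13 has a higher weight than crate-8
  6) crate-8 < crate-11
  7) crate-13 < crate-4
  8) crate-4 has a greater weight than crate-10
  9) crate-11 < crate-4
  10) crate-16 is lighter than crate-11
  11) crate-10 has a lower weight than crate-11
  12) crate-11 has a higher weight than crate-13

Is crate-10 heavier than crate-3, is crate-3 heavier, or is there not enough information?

undetermined

Following every chain through crate-10: above crate-10 we get crate-16, crate-11, crate-17, crate-4.
crate-3 is not reached, and no chain runs the other way from crate-3 to crate-10.
So the given relations leave the order of crate-10 and crate-3 undetermined.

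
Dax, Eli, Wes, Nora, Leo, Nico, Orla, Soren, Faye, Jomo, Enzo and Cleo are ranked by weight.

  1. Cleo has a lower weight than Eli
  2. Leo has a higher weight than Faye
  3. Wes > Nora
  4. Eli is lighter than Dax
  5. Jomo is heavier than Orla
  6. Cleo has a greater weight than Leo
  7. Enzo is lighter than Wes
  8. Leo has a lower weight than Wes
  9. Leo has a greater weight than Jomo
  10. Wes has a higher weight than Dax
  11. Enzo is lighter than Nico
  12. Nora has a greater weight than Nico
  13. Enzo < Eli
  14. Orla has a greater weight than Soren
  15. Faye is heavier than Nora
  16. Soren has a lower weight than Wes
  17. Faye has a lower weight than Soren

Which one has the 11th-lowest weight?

Dax

Chaining the given pairs: Enzo < Nico < Nora < Faye < Soren < Orla < Jomo < Leo < Cleo < Eli < Dax < Wes.
Counting 11 from the smallest end gives Dax.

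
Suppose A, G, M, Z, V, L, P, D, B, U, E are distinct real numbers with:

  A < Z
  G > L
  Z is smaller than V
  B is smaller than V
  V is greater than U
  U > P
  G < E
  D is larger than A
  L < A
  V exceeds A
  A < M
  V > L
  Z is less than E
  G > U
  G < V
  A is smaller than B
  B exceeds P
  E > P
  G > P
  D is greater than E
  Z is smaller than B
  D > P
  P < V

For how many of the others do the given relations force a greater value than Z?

4

The elements the relations force above Z are B, V, E, D — no chain reaches any other.
That is 4.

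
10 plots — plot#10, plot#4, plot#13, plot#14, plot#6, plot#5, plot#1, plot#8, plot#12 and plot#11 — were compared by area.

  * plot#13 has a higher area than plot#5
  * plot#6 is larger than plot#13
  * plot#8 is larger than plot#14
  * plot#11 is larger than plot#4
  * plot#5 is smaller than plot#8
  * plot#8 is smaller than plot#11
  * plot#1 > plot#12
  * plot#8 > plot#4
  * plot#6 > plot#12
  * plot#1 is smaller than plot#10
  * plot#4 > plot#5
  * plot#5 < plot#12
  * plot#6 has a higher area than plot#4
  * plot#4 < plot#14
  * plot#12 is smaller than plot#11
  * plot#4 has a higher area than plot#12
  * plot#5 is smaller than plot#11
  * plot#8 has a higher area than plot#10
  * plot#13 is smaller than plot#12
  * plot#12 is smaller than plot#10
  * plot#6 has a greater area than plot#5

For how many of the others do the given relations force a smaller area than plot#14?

4

The elements the relations force below plot#14 are plot#5, plot#13, plot#12, plot#4 — no chain reaches any other.
That is 4.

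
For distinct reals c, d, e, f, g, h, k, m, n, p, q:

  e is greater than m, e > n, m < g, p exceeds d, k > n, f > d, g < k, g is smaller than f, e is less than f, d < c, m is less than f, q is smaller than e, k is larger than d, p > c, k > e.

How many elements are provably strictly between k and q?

The relations place q below k. An element lies strictly between them when it is forced above q and also forced below k.
Above q: {e, f}. Below k: {m, n, g, d, e}.
Intersection: {e} — 1.

1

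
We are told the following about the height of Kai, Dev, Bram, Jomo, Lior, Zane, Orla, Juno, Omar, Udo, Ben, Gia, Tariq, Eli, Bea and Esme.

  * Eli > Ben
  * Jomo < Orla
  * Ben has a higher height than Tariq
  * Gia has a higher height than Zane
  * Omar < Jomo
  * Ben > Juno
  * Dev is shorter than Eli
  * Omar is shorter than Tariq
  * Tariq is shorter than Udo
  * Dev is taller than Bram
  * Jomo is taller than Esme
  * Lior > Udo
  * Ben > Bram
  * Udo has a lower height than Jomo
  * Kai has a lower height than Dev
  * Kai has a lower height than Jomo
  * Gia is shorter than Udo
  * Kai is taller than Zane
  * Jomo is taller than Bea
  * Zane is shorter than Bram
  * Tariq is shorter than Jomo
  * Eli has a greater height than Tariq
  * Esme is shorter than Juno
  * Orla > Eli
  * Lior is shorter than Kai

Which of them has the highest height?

Zane is not greatest since Zane < Kai; Omar is not greatest since Omar < Tariq; Esme is not greatest since Esme < Juno; Gia is not greatest since Gia < Udo; Tariq is not greatest since Tariq < Ben; Bea is not greatest since Bea < Jomo; Bram is not greatest since Bram < Ben; Juno is not greatest since Juno < Ben; Udo is not greatest since Udo < Lior; Lior is not greatest since Lior < Kai; Kai is not greatest since Kai < Dev; Dev is not greatest since Dev < Eli; Ben is not greatest since Ben < Eli; Jomo is not greatest since Jomo < Orla; Eli is not greatest since Eli < Orla.
Only Orla has nothing above it, so Orla is the highest height.

Orla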